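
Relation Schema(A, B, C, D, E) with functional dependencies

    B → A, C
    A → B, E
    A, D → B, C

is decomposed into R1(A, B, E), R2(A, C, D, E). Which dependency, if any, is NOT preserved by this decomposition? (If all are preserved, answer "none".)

none

B → A, C: restricted closure across fragments reaches A, C.
A → B, E lies within R1.
A, D → B, C: restricted closure across fragments reaches B, C.
Every dependency is enforceable on the fragments, so the decomposition is dependency-preserving.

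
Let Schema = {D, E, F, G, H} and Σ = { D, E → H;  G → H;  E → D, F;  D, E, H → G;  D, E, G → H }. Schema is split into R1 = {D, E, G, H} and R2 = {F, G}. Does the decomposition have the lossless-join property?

Common attributes: R1 ∩ R2 = {G}.
Closure of {G}: G → H applies, adding H. So (G)⁺ = {G, H}.
The closure contains neither all of R1 = {D, E, G, H} nor all of R2 = {F, G}, so the common attributes are not a superkey of either fragment. The join is lossy.

No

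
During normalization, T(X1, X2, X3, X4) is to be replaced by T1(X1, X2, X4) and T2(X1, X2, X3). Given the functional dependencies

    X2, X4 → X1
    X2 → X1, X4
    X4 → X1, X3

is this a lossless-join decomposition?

Common attributes: T1 ∩ T2 = {X1, X2}.
Closure of {X1, X2}: X2 → X1, X4 applies, adding X4; X4 → X1, X3 applies, adding X3. So (X1, X2)⁺ = {X1, X2, X3, X4}.
This closure contains every attribute of T1, so T1 ∩ T2 → T1. The join is lossless.

Yes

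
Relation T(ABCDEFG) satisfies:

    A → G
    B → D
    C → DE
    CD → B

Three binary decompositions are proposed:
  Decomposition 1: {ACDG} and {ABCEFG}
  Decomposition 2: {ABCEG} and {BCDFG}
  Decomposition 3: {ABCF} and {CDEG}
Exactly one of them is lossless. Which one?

Decomposition 1

Decomposition 1: common = {ACG}, closure = {ABCDEG} → lossless.
Decomposition 2: common = {BCG}, closure = {BCDEG} → lossy.
Decomposition 3: common = {C}, closure = {BCDE} → lossy.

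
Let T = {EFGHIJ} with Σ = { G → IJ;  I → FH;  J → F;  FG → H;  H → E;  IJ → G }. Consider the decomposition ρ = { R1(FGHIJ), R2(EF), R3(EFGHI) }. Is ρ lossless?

Chase test. Columns are EFGHIJ; row i has aⱼ where attribute j ∈ Ri, else bᵢⱼ.
Initial tableau (one row per fragment):
  row 1: b11 a2 a3 a4 a5 a6
  row 2: a1 a2 b23 b24 b25 b26
  row 3: a1 a2 a3 a4 a5 b36
Rows 1 and 3 agree on G; apply G→IJ and equate their IJ entries.
Rows 1 and 3 agree on H; apply H→E and equate their E entries.
Row 1 is now all distinguished symbols — the join is lossless.

Yes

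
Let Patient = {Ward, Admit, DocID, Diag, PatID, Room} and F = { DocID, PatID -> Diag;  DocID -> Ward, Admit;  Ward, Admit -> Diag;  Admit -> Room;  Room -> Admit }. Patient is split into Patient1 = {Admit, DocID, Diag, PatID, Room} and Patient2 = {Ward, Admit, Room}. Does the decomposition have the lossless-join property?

Common attributes: Patient1 ∩ Patient2 = {Admit, Room}.
No dependency enlarges {Admit, Room}, so (Admit, Room)⁺ = {Admit, Room}.
The closure contains neither all of Patient1 = {Admit, DocID, Diag, PatID, Room} nor all of Patient2 = {Ward, Admit, Room}, so the common attributes are not a superkey of either fragment. The join is lossy.

No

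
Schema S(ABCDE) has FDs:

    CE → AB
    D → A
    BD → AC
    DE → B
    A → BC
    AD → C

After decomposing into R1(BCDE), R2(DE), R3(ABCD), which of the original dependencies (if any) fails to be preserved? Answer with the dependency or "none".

Check CE → AB: no single fragment contains all of {ABCE}, and the restricted closure of {CE} across the fragments never reaches {AB}.
D → A is preserved.
BD → AC is preserved.
DE → B is preserved.
A → BC is preserved.
AD → C is preserved.

CE → AB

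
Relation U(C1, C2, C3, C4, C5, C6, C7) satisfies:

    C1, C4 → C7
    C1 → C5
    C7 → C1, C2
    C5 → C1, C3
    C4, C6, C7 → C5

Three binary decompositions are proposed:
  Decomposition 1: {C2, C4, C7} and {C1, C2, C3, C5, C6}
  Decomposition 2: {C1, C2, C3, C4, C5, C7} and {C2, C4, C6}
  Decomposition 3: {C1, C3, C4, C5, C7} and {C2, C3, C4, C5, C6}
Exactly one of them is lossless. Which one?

Decomposition 3

Decomposition 1: common = {C2}, closure = {C2} → lossy.
Decomposition 2: common = {C2, C4}, closure = {C2, C4} → lossy.
Decomposition 3: common = {C3, C4, C5}, closure = {C1, C2, C3, C4, C5, C7} → lossless.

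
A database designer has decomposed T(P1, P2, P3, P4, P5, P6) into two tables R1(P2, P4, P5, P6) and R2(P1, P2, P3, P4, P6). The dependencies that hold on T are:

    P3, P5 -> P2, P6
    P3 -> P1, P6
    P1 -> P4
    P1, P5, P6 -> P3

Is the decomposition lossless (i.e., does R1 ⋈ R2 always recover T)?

No

Common attributes: R1 ∩ R2 = {P2, P4, P6}.
No dependency enlarges {P2, P4, P6}, so (P2, P4, P6)⁺ = {P2, P4, P6}.
The closure contains neither all of R1 = {P2, P4, P5, P6} nor all of R2 = {P1, P2, P3, P4, P6}, so the common attributes are not a superkey of either fragment. The join is lossy.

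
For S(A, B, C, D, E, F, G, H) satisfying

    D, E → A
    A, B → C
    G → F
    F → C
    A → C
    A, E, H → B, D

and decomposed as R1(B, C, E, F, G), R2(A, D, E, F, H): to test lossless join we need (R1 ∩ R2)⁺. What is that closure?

C, E, F

R1 ∩ R2 = {E, F}.
F → C applies, adding C
Closure: {C, E, F}.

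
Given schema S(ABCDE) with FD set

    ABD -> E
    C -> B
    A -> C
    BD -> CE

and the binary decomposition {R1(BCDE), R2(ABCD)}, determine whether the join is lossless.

Yes

Common attributes: R1 ∩ R2 = {BCD}.
Closure of {BCD}: BD → CE applies, adding E. So (BCD)⁺ = {BCDE}.
This closure contains every attribute of R1, so R1 ∩ R2 → R1. The join is lossless.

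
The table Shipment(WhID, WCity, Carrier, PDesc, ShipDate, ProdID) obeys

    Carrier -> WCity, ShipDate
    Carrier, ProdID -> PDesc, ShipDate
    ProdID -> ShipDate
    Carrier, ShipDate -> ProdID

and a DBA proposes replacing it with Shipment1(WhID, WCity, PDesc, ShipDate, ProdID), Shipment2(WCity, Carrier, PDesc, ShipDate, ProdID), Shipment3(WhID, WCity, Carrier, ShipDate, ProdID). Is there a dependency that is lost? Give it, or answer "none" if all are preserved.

none

Carrier → WCity, ShipDate lies within Shipment2.
Carrier, ProdID → PDesc, ShipDate lies within Shipment2.
ProdID → ShipDate lies within Shipment1.
Carrier, ShipDate → ProdID lies within Shipment2.
Every dependency is enforceable on the fragments, so the decomposition is dependency-preserving.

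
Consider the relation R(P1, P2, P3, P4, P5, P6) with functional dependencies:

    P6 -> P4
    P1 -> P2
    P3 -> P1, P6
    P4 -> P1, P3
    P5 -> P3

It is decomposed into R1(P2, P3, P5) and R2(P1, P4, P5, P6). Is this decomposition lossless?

Common attributes: R1 ∩ R2 = {P5}.
Closure of {P5}: P5 → P3 applies, adding P3; P3 → P1, P6 applies, adding P1, P6; P6 → P4 applies, adding P4; P1 → P2 applies, adding P2. So (P5)⁺ = {P1, P2, P3, P4, P5, P6}.
This closure contains every attribute of R1, so R1 ∩ R2 → R1. The join is lossless.

Yes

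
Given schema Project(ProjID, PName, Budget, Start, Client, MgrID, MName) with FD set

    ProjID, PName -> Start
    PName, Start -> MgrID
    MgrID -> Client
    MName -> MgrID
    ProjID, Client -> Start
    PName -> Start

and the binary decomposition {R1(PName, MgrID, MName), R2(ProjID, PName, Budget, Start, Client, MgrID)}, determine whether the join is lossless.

Common attributes: R1 ∩ R2 = {PName, MgrID}.
Closure of {PName, MgrID}: MgrID → Client applies, adding Client; PName → Start applies, adding Start. So (PName, MgrID)⁺ = {PName, Start, Client, MgrID}.
The closure contains neither all of R1 = {PName, MgrID, MName} nor all of R2 = {ProjID, PName, Budget, Start, Client, MgrID}, so the common attributes are not a superkey of either fragment. The join is lossy.

No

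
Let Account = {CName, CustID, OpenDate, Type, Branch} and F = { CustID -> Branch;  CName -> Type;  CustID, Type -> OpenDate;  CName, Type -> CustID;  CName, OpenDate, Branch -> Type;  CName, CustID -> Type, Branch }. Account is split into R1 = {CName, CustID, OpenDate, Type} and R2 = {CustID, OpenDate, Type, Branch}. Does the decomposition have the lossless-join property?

Yes

Common attributes: R1 ∩ R2 = {CustID, OpenDate, Type}.
Closure of {CustID, OpenDate, Type}: CustID → Branch applies, adding Branch. So (CustID, OpenDate, Type)⁺ = {CustID, OpenDate, Type, Branch}.
This closure contains every attribute of R2, so R1 ∩ R2 → R2. The join is lossless.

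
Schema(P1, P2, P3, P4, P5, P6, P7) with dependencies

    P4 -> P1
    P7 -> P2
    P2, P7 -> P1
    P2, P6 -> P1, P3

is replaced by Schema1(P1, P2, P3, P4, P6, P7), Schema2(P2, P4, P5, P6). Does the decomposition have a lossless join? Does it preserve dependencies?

lossy but dependency-preserving

Lossless test: (P2, P4, P6)⁺ = {P1, P2, P3, P4, P6}, which is a superkey of neither fragment — lossy.
Dependency preservation: every FD's attributes lie within a single fragment, so each can be enforced locally — preserved.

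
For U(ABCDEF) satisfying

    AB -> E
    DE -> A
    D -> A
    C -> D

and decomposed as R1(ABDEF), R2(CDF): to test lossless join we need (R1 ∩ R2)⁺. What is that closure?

ADF

R1 ∩ R2 = {DF}.
D → A applies, adding A
Closure: {ADF}.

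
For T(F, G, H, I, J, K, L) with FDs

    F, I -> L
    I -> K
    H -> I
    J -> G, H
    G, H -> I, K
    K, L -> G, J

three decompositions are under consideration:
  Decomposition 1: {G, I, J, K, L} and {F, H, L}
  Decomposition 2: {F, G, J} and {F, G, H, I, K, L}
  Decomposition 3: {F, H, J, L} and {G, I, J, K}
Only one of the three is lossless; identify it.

Decomposition 3

Decomposition 1: common = {L}, closure = {L} → lossy.
Decomposition 2: common = {F, G}, closure = {F, G} → lossy.
Decomposition 3: common = {J}, closure = {G, H, I, J, K} → lossless.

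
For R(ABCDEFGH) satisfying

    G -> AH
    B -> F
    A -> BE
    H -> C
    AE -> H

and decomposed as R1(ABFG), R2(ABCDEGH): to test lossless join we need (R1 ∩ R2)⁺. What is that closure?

ABCEFGH

R1 ∩ R2 = {ABG}.
G → AH applies, adding H
B → F applies, adding F
A → BE applies, adding E
H → C applies, adding C
Closure: {ABCEFGH}.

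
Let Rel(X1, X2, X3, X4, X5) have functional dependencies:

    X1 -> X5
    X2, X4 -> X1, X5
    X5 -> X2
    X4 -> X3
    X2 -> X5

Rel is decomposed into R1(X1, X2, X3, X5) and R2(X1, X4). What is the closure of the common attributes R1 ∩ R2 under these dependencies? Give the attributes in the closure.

X1, X2, X5

R1 ∩ R2 = {X1}.
X1 → X5 applies, adding X5
X5 → X2 applies, adding X2
Closure: {X1, X2, X5}.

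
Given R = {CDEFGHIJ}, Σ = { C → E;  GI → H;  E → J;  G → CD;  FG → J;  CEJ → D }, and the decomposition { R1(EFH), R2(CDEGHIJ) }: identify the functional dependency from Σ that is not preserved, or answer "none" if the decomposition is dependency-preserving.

C → E lies within R2.
GI → H lies within R2.
E → J lies within R2.
G → CD lies within R2.
FG → J: restricted closure across fragments reaches J.
CEJ → D lies within R2.
Every dependency is enforceable on the fragments, so the decomposition is dependency-preserving.

none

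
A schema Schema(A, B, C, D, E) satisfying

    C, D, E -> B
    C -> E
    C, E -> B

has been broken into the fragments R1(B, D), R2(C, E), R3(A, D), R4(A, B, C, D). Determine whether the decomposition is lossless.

Chase test. Columns are A, B, C, D, E; row i has aⱼ where attribute j ∈ Ri, else bᵢⱼ.
Initial tableau (one row per fragment):
  row 1: b11 a2 b13 a4 b15
  row 2: b21 b22 a3 b24 a5
  row 3: a1 b32 b33 a4 b35
  row 4: a1 a2 a3 a4 b45
Rows 2 and 4 agree on C; apply C→E and equate their E entries.
Rows 2 and 4 agree on C, E; apply C, E→B and equate their B entries.
Row 4 is now all distinguished symbols — the join is lossless.

Yes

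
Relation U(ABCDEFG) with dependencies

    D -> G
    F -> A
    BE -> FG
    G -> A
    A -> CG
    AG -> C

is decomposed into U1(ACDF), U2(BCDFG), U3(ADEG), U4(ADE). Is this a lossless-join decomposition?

Chase test. Columns are ABCDEFG; row i has aⱼ where attribute j ∈ Ui, else bᵢⱼ.
Initial tableau (one row per fragment):
  row 1: a1 b12 a3 a4 b15 a6 b17
  row 2: b21 a2 a3 a4 b25 a6 a7
  row 3: a1 b32 b33 a4 a5 b36 a7
  row 4: a1 b42 b43 a4 a5 b46 b47
Rows 1 and 2 agree on D; apply D→G and equate their G entries.
Rows 1 and 4 agree on D; apply D→G and equate their G entries.
Rows 1 and 2 agree on F; apply F→A and equate their A entries.
Rows 1 and 3 agree on A; apply A→CG and equate their CG entries.
Rows 1 and 4 agree on A; apply A→CG and equate their CG entries.
No row becomes fully distinguished — the join is lossy.

No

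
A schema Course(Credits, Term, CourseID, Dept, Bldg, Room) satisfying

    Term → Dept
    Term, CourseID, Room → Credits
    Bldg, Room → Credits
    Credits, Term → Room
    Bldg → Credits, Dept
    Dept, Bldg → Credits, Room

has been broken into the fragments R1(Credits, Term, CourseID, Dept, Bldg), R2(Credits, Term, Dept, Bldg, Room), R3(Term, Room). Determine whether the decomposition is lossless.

Yes

Chase test. Columns are Credits, Term, CourseID, Dept, Bldg, Room; row i has aⱼ where attribute j ∈ Ri, else bᵢⱼ.
Initial tableau (one row per fragment):
  row 1: a1 a2 a3 a4 a5 b16
  row 2: a1 a2 b23 a4 a5 a6
  row 3: b31 a2 b33 b34 b35 a6
Rows 1 and 3 agree on Term; apply Term→Dept and equate their Dept entries.
Rows 1 and 2 agree on Credits, Term; apply Credits, Term→Room and equate their Room entries.
Row 1 is now all distinguished symbols — the join is lossless.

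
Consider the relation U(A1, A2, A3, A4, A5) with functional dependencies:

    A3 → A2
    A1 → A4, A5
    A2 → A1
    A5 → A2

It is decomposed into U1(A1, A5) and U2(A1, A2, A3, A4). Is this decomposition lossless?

Common attributes: U1 ∩ U2 = {A1}.
Closure of {A1}: A1 → A4, A5 applies, adding A4, A5; A5 → A2 applies, adding A2. So (A1)⁺ = {A1, A2, A4, A5}.
This closure contains every attribute of U1, so U1 ∩ U2 → U1. The join is lossless.

Yes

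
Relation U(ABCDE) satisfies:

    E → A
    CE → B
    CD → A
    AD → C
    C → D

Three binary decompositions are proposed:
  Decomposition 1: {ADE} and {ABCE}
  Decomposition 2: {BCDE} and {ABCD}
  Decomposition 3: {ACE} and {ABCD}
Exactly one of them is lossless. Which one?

Decomposition 1: common = {AE}, closure = {AE} → lossy.
Decomposition 2: common = {BCD}, closure = {ABCD} → lossless.
Decomposition 3: common = {AC}, closure = {ACD} → lossy.

Decomposition 2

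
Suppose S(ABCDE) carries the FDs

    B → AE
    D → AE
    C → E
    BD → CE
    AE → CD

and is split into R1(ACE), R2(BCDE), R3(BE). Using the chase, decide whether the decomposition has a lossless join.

Chase test. Columns are ABCDE; row i has aⱼ where attribute j ∈ Ri, else bᵢⱼ.
Initial tableau (one row per fragment):
  row 1: a1 b12 a3 b14 a5
  row 2: b21 a2 a3 a4 a5
  row 3: b31 a2 b33 b34 a5
Rows 2 and 3 agree on B; apply B→AE and equate their AE entries.
Rows 2 and 3 agree on AE; apply AE→CD and equate their CD entries.
No row becomes fully distinguished — the join is lossy.

No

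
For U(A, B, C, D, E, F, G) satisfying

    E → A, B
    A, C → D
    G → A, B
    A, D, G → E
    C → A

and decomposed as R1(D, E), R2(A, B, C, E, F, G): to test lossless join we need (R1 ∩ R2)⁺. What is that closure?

R1 ∩ R2 = {E}.
E → A, B applies, adding A, B
Closure: {A, B, E}.

A, B, E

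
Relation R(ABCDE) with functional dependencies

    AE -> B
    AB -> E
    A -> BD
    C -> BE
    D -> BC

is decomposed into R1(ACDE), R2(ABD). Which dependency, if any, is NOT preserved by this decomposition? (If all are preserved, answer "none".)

Check C → BE: no single fragment contains all of {BCE}, and the restricted closure of {C} across the fragments never reaches {BE}.
AE → B is preserved.
AB → E is preserved.
A → BD is preserved.
D → BC is preserved.

C -> BE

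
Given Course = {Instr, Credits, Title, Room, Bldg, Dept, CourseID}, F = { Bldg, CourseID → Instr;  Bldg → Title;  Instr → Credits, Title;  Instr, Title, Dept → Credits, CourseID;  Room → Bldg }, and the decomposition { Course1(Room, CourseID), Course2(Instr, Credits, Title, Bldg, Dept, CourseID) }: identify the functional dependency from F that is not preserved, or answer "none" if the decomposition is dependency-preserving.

Check Room → Bldg: no single fragment contains all of {Room, Bldg}, and the restricted closure of {Room} across the fragments never reaches {Bldg}.
Bldg, CourseID → Instr is preserved.
Bldg → Title is preserved.
Instr → Credits, Title is preserved.
Instr, Title, Dept → Credits, CourseID is preserved.

Room → Bldg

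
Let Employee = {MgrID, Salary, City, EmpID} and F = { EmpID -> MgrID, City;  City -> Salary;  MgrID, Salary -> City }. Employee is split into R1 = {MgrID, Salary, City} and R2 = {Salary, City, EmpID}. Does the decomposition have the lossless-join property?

Common attributes: R1 ∩ R2 = {Salary, City}.
No dependency enlarges {Salary, City}, so (Salary, City)⁺ = {Salary, City}.
The closure contains neither all of R1 = {MgrID, Salary, City} nor all of R2 = {Salary, City, EmpID}, so the common attributes are not a superkey of either fragment. The join is lossy.

No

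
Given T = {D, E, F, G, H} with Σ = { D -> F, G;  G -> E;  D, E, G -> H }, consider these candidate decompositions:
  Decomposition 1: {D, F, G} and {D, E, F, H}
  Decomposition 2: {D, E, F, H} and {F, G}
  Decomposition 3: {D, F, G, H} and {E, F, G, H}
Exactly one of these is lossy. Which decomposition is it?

Decomposition 2

Decomposition 1: common = {D, F}, closure = {D, E, F, G, H} → lossless.
Decomposition 2: common = {F}, closure = {F} → lossy.
Decomposition 3: common = {F, G, H}, closure = {E, F, G, H} → lossless.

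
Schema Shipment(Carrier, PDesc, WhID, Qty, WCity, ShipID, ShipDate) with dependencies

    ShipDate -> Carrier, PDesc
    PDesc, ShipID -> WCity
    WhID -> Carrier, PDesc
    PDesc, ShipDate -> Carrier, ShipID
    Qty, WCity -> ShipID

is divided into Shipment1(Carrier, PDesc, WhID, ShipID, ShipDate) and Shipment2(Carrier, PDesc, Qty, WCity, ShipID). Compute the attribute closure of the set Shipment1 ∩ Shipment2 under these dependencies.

Shipment1 ∩ Shipment2 = {Carrier, PDesc, ShipID}.
PDesc, ShipID → WCity applies, adding WCity
Closure: {Carrier, PDesc, WCity, ShipID}.

Carrier, PDesc, WCity, ShipID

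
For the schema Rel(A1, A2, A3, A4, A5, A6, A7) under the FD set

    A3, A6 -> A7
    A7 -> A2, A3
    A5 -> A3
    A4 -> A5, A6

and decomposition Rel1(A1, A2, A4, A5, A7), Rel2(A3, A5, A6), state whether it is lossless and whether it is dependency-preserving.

lossy and not dependency-preserving

Lossless test: (A5)⁺ = {A3, A5}, which is a superkey of neither fragment — lossy.
Dependency preservation: the restricted closure of {A3, A6} across the fragments never reaches {A7}, so A3, A6 → A7 cannot be enforced without a join — not preserved.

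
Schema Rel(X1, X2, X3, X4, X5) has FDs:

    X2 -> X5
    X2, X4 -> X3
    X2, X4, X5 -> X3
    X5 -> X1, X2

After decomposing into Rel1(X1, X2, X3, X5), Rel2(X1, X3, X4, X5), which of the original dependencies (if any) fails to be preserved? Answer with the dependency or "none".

none

X2 → X5 lies within Rel1.
X2, X4 → X3: restricted closure across fragments reaches X3.
X2, X4, X5 → X3: restricted closure across fragments reaches X3.
X5 → X1, X2 lies within Rel1.
Every dependency is enforceable on the fragments, so the decomposition is dependency-preserving.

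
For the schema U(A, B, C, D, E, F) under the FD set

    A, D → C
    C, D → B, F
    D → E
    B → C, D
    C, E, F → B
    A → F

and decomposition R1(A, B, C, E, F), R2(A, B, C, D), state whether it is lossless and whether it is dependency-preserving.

lossless but not dependency-preserving

Lossless test: (A, B, C)⁺ = {A, B, C, D, E, F}, which contains all of one fragment — lossless.
Dependency preservation: the restricted closure of {D} across the fragments never reaches {E}, so D → E cannot be enforced without a join — not preserved.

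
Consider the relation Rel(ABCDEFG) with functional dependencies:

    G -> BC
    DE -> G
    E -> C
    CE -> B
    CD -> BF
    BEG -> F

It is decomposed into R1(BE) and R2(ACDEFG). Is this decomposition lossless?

Yes

Common attributes: R1 ∩ R2 = {E}.
Closure of {E}: E → C applies, adding C; CE → B applies, adding B. So (E)⁺ = {BCE}.
This closure contains every attribute of R1, so R1 ∩ R2 → R1. The join is lossless.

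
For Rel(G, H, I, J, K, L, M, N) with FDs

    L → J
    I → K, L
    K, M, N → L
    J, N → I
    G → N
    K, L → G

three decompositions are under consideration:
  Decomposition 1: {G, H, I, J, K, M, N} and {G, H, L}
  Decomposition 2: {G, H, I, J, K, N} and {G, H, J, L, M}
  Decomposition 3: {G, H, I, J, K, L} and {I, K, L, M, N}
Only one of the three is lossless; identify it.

Decomposition 2

Decomposition 1: common = {G, H}, closure = {G, H, N} → lossy.
Decomposition 2: common = {G, H, J}, closure = {G, H, I, J, K, L, N} → lossless.
Decomposition 3: common = {I, K, L}, closure = {G, I, J, K, L, N} → lossy.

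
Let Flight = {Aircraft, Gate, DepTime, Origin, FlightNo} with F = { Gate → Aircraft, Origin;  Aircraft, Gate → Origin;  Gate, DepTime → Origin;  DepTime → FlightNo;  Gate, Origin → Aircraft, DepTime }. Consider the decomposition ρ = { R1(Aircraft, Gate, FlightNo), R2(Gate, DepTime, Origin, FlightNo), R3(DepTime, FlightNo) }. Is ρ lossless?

Yes

Chase test. Columns are Aircraft, Gate, DepTime, Origin, FlightNo; row i has aⱼ where attribute j ∈ Ri, else bᵢⱼ.
Initial tableau (one row per fragment):
  row 1: a1 a2 b13 b14 a5
  row 2: b21 a2 a3 a4 a5
  row 3: b31 b32 a3 b34 a5
Rows 1 and 2 agree on Gate; apply Gate→Aircraft, Origin and equate their Aircraft, Origin entries.
Rows 1 and 2 agree on Gate, Origin; apply Gate, Origin→Aircraft, DepTime and equate their Aircraft, DepTime entries.
Row 1 is now all distinguished symbols — the join is lossless.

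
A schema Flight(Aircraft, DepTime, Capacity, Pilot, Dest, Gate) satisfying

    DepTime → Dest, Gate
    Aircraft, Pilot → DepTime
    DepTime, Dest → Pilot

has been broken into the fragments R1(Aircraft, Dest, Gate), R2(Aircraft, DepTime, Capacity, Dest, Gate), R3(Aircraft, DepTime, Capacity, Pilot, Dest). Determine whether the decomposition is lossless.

Yes

Chase test. Columns are Aircraft, DepTime, Capacity, Pilot, Dest, Gate; row i has aⱼ where attribute j ∈ Ri, else bᵢⱼ.
Initial tableau (one row per fragment):
  row 1: a1 b12 b13 b14 a5 a6
  row 2: a1 a2 a3 b24 a5 a6
  row 3: a1 a2 a3 a4 a5 b36
Rows 2 and 3 agree on DepTime; apply DepTime→Dest, Gate and equate their Dest, Gate entries.
Rows 2 and 3 agree on DepTime, Dest; apply DepTime, Dest→Pilot and equate their Pilot entries.
Row 2 is now all distinguished symbols — the join is lossless.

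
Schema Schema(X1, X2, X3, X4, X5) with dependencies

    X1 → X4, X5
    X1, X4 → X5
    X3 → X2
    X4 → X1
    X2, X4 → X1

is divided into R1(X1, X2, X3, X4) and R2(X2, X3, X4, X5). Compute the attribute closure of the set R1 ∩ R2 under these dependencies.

X1, X2, X3, X4, X5

R1 ∩ R2 = {X2, X3, X4}.
X4 → X1 applies, adding X1
X1 → X4, X5 applies, adding X5
Closure: {X1, X2, X3, X4, X5}.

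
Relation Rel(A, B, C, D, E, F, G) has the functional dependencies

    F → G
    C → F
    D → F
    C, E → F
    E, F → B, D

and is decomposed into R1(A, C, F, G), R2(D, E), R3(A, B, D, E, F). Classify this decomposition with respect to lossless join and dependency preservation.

lossy but dependency-preserving

Lossless test (chase): Rows 1 and 3 agree on F; apply F→G and equate their G entries. Rows 2 and 3 agree on D; apply D→F and equate their F entries. Rows 2 and 3 agree on E, F; apply E, F→B, D and equate their B, D entries. Rows 1 and 2 agree on F; apply F→G and equate their G entries. No row becomes fully distinguished — the join is lossy.
Dependency preservation: C, E → F is not contained in any single fragment, but the restricted closure of its left-hand side across the fragments still reaches the right-hand side; the remaining FDs each lie inside some fragment. All dependencies are preserved.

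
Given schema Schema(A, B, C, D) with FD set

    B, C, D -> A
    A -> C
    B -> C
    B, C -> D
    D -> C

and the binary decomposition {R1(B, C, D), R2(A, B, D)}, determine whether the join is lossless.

Common attributes: R1 ∩ R2 = {B, D}.
Closure of {B, D}: B → C applies, adding C; B, C, D → A applies, adding A. So (B, D)⁺ = {A, B, C, D}.
This closure contains every attribute of R1, so R1 ∩ R2 → R1. The join is lossless.

Yes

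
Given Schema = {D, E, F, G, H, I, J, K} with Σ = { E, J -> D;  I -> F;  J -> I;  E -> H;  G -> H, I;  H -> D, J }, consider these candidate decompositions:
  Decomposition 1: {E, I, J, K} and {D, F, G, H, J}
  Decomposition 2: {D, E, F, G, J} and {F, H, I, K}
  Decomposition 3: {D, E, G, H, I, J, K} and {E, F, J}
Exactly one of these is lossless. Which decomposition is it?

Decomposition 3

Decomposition 1: common = {J}, closure = {F, I, J} → lossy.
Decomposition 2: common = {F}, closure = {F} → lossy.
Decomposition 3: common = {E, J}, closure = {D, E, F, H, I, J} → lossless.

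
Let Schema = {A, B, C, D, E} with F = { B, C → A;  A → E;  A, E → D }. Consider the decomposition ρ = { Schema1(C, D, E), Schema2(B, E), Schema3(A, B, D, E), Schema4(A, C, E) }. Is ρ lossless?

No

Chase test. Columns are A, B, C, D, E; row i has aⱼ where attribute j ∈ Schemai, else bᵢⱼ.
Initial tableau (one row per fragment):
  row 1: b11 b12 a3 a4 a5
  row 2: b21 a2 b23 b24 a5
  row 3: a1 a2 b33 a4 a5
  row 4: a1 b42 a3 b44 a5
Rows 3 and 4 agree on A, E; apply A, E→D and equate their D entries.
No row becomes fully distinguished — the join is lossy.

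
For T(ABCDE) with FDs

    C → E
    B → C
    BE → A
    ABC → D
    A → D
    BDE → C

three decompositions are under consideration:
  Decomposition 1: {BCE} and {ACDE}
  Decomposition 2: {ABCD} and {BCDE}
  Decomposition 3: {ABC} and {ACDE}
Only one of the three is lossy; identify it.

Decomposition 1: common = {CE}, closure = {CE} → lossy.
Decomposition 2: common = {BCD}, closure = {ABCDE} → lossless.
Decomposition 3: common = {AC}, closure = {ACDE} → lossless.

Decomposition 1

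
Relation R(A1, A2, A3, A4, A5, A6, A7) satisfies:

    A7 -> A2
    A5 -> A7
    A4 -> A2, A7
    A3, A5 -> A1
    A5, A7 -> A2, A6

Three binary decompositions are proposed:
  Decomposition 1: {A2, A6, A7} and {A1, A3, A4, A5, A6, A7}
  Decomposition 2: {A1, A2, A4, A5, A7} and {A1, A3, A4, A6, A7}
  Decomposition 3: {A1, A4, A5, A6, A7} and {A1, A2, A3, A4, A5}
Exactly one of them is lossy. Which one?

Decomposition 2

Decomposition 1: common = {A6, A7}, closure = {A2, A6, A7} → lossless.
Decomposition 2: common = {A1, A4, A7}, closure = {A1, A2, A4, A7} → lossy.
Decomposition 3: common = {A1, A4, A5}, closure = {A1, A2, A4, A5, A6, A7} → lossless.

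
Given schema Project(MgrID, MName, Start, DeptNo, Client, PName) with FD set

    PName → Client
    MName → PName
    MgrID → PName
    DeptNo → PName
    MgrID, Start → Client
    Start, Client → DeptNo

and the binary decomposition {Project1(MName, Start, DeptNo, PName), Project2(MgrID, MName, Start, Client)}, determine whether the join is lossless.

Yes

Common attributes: Project1 ∩ Project2 = {MName, Start}.
Closure of {MName, Start}: MName → PName applies, adding PName; PName → Client applies, adding Client; Start, Client → DeptNo applies, adding DeptNo. So (MName, Start)⁺ = {MName, Start, DeptNo, Client, PName}.
This closure contains every attribute of Project1, so Project1 ∩ Project2 → Project1. The join is lossless.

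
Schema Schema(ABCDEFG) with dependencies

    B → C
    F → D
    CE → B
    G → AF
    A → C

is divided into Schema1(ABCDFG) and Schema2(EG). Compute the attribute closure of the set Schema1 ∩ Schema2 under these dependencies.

ACDFG

Schema1 ∩ Schema2 = {G}.
G → AF applies, adding AF
A → C applies, adding C
F → D applies, adding D
Closure: {ACDFG}.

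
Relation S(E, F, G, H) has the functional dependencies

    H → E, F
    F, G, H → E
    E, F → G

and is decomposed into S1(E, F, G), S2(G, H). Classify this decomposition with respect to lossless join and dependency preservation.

Lossless test: (G)⁺ = {G}, which is a superkey of neither fragment — lossy.
Dependency preservation: the restricted closure of {H} across the fragments never reaches {E, F}, so H → E, F cannot be enforced without a join — not preserved.

lossy and not dependency-preserving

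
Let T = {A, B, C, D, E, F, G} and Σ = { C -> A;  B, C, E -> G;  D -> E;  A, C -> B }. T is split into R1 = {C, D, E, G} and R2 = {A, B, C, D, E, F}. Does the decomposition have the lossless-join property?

Common attributes: R1 ∩ R2 = {C, D, E}.
Closure of {C, D, E}: C → A applies, adding A; A, C → B applies, adding B; B, C, E → G applies, adding G. So (C, D, E)⁺ = {A, B, C, D, E, G}.
This closure contains every attribute of R1, so R1 ∩ R2 → R1. The join is lossless.

Yes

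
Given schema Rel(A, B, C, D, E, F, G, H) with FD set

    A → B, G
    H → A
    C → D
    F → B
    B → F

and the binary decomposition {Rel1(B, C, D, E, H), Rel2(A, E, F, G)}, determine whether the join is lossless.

Common attributes: Rel1 ∩ Rel2 = {E}.
No dependency enlarges {E}, so (E)⁺ = {E}.
The closure contains neither all of Rel1 = {B, C, D, E, H} nor all of Rel2 = {A, E, F, G}, so the common attributes are not a superkey of either fragment. The join is lossy.

No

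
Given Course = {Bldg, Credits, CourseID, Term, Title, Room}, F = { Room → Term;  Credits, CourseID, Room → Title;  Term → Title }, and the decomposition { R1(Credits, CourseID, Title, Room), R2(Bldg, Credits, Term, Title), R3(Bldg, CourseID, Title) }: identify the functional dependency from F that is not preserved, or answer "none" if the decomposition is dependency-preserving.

Check Room → Term: no single fragment contains all of {Term, Room}, and the restricted closure of {Room} across the fragments never reaches {Term}.
Credits, CourseID, Room → Title is preserved.
Term → Title is preserved.

Room → Term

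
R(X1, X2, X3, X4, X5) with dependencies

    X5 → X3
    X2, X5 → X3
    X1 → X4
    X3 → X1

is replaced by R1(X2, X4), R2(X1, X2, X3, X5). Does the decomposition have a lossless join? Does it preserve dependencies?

lossy and not dependency-preserving

Lossless test: (X2)⁺ = {X2}, which is a superkey of neither fragment — lossy.
Dependency preservation: the restricted closure of {X1} across the fragments never reaches {X4}, so X1 → X4 cannot be enforced without a join — not preserved.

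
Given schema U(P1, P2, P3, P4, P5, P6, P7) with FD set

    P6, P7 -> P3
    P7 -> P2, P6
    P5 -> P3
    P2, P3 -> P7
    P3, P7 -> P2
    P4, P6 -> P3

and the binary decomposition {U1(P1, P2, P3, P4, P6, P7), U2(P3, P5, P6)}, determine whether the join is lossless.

No

Common attributes: U1 ∩ U2 = {P3, P6}.
No dependency enlarges {P3, P6}, so (P3, P6)⁺ = {P3, P6}.
The closure contains neither all of U1 = {P1, P2, P3, P4, P6, P7} nor all of U2 = {P3, P5, P6}, so the common attributes are not a superkey of either fragment. The join is lossy.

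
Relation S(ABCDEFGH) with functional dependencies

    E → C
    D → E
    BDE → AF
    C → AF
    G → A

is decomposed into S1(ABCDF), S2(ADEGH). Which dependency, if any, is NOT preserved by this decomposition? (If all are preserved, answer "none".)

E → C

Check E → C: no single fragment contains all of {CE}, and the restricted closure of {E} across the fragments never reaches {C}.
D → E is preserved.
BDE → AF is preserved.
C → AF is preserved.
G → A is preserved.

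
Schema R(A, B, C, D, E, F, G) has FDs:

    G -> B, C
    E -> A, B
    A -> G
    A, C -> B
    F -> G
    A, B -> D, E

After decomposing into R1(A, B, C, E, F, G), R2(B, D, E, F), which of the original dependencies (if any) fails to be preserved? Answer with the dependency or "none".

G → B, C lies within R1.
E → A, B lies within R1.
A → G lies within R1.
A, C → B lies within R1.
F → G lies within R1.
A, B → D, E: restricted closure across fragments reaches D, E.
Every dependency is enforceable on the fragments, so the decomposition is dependency-preserving.

none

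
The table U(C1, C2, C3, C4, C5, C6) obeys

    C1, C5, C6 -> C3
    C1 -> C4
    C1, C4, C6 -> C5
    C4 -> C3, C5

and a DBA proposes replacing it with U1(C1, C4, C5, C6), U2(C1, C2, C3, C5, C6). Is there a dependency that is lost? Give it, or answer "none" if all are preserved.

C4 -> C3, C5

Check C4 → C3, C5: no single fragment contains all of {C3, C4, C5}, and the restricted closure of {C4} across the fragments never reaches {C3, C5}.
C1, C5, C6 → C3 is preserved.
C1 → C4 is preserved.
C1, C4, C6 → C5 is preserved.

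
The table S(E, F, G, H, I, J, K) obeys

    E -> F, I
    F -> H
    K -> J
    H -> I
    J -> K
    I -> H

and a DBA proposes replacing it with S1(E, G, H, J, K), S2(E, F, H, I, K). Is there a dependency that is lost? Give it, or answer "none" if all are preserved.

E → F, I lies within S2.
F → H lies within S2.
K → J lies within S1.
H → I lies within S2.
J → K lies within S1.
I → H lies within S2.
Every dependency is enforceable on the fragments, so the decomposition is dependency-preserving.

none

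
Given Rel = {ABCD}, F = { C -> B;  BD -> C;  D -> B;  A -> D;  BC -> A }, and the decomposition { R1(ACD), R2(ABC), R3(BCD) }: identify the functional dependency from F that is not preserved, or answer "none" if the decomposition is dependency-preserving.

C → B lies within R2.
BD → C lies within R3.
D → B lies within R3.
A → D lies within R1.
BC → A lies within R2.
Every dependency is enforceable on the fragments, so the decomposition is dependency-preserving.

none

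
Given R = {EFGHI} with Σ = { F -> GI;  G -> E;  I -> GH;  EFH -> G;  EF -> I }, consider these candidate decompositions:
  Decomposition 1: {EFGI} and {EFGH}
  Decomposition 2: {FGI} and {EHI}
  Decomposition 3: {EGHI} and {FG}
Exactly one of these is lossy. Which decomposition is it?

Decomposition 1: common = {EFG}, closure = {EFGHI} → lossless.
Decomposition 2: common = {I}, closure = {EGHI} → lossless.
Decomposition 3: common = {G}, closure = {EG} → lossy.

Decomposition 3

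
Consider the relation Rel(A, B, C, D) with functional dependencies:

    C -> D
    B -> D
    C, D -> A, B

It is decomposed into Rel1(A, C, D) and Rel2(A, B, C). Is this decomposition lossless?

Yes

Common attributes: Rel1 ∩ Rel2 = {A, C}.
Closure of {A, C}: C → D applies, adding D; C, D → A, B applies, adding B. So (A, C)⁺ = {A, B, C, D}.
This closure contains every attribute of Rel1, so Rel1 ∩ Rel2 → Rel1. The join is lossless.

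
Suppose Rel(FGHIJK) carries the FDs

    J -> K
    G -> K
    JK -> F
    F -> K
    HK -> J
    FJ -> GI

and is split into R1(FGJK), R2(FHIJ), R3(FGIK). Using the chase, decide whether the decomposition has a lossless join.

Chase test. Columns are FGHIJK; row i has aⱼ where attribute j ∈ Ri, else bᵢⱼ.
Initial tableau (one row per fragment):
  row 1: a1 a2 b13 b14 a5 a6
  row 2: a1 b22 a3 a4 a5 b26
  row 3: a1 a2 b33 a4 b35 a6
Rows 1 and 2 agree on J; apply J→K and equate their K entries.
Rows 1 and 2 agree on FJ; apply FJ→GI and equate their GI entries.
Row 2 is now all distinguished symbols — the join is lossless.

Yes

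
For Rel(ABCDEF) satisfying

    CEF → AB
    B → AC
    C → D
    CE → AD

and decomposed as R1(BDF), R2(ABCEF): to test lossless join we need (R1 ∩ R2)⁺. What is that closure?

R1 ∩ R2 = {BF}.
B → AC applies, adding AC
C → D applies, adding D
Closure: {ABCDF}.

ABCDF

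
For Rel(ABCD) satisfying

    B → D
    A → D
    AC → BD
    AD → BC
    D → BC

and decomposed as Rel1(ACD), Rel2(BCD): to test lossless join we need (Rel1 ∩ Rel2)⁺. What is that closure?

BCD

Rel1 ∩ Rel2 = {CD}.
D → BC applies, adding B
Closure: {BCD}.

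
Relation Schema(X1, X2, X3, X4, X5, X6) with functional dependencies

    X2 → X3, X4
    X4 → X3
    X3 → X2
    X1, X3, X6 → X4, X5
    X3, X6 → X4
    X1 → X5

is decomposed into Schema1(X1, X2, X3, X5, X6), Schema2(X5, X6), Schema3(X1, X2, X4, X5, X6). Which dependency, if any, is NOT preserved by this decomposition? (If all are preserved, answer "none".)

none

X2 → X3, X4: restricted closure across fragments reaches X3, X4.
X4 → X3: restricted closure across fragments reaches X3.
X3 → X2 lies within Schema1.
X1, X3, X6 → X4, X5: restricted closure across fragments reaches X4, X5.
X3, X6 → X4: restricted closure across fragments reaches X4.
X1 → X5 lies within Schema1.
Every dependency is enforceable on the fragments, so the decomposition is dependency-preserving.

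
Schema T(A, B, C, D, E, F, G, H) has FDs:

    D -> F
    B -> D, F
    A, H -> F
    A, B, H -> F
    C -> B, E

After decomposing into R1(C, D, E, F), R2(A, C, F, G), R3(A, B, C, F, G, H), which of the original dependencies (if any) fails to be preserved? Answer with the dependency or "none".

B -> D, F

Check B → D, F: no single fragment contains all of {B, D, F}, and the restricted closure of {B} across the fragments never reaches {D, F}.
D → F is preserved.
A, H → F is preserved.
A, B, H → F is preserved.
C → B, E is preserved.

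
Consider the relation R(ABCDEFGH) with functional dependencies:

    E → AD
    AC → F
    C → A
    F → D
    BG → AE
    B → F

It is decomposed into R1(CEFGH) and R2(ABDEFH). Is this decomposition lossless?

Common attributes: R1 ∩ R2 = {EFH}.
Closure of {EFH}: E → AD applies, adding AD. So (EFH)⁺ = {ADEFH}.
The closure contains neither all of R1 = {CEFGH} nor all of R2 = {ABDEFH}, so the common attributes are not a superkey of either fragment. The join is lossy.

No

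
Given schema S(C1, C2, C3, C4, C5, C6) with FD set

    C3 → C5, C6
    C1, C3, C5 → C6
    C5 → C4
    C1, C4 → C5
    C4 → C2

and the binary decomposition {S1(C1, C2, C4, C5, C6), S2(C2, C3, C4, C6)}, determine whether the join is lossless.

Common attributes: S1 ∩ S2 = {C2, C4, C6}.
No dependency enlarges {C2, C4, C6}, so (C2, C4, C6)⁺ = {C2, C4, C6}.
The closure contains neither all of S1 = {C1, C2, C4, C5, C6} nor all of S2 = {C2, C3, C4, C6}, so the common attributes are not a superkey of either fragment. The join is lossy.

No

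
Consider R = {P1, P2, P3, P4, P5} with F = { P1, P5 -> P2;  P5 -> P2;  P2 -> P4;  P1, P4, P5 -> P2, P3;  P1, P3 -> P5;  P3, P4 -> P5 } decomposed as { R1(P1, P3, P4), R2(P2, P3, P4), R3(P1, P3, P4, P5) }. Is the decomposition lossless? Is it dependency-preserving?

lossless but not dependency-preserving

Lossless test (chase): Rows 1 and 3 agree on P1, P3; apply P1, P3→P5 and equate their P5 entries. Rows 1 and 2 agree on P3, P4; apply P3, P4→P5 and equate their P5 entries. Rows 1 and 3 agree on P1, P5; apply P1, P5→P2 and equate their P2 entries. Rows 1 and 2 agree on P5; apply P5→P2 and equate their P2 entries. Row 1 is now all distinguished symbols — the join is lossless.
Dependency preservation: the restricted closure of {P5} across the fragments never reaches {P2}, so P5 → P2 cannot be enforced without a join — not preserved.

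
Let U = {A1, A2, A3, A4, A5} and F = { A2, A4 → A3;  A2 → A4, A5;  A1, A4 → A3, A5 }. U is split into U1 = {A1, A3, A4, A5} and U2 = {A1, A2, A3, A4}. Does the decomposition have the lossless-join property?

Yes

Common attributes: U1 ∩ U2 = {A1, A3, A4}.
Closure of {A1, A3, A4}: A1, A4 → A3, A5 applies, adding A5. So (A1, A3, A4)⁺ = {A1, A3, A4, A5}.
This closure contains every attribute of U1, so U1 ∩ U2 → U1. The join is lossless.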